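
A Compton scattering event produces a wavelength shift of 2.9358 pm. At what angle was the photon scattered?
102.12°

From the Compton formula Δλ = λ_C(1 - cos θ), we can solve for θ:

cos θ = 1 - Δλ/λ_C

Given:
- Δλ = 2.9358 pm
- λ_C = h/(m_e·c) ≈ 2.42631024 pm

cos θ = 1 - 2.9358/2.42631024
cos θ = 1 - 1.209985
cos θ = -0.209985

θ = arccos(-0.209985)
θ = 102.12°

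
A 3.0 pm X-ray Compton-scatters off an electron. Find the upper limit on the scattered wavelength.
7.8526 pm (at θ = 180°)

The Compton shift is Δλ = λ_C(1 − cos θ).

Since cos θ ranges from −1 to 1, the factor (1 − cos θ) ranges from 0 to 2; the maximum shift occurs at θ = 180° (backscattering):
Δλ_max = 2λ_C = 2 × 2.4263 pm = 4.8526 pm

Maximum scattered wavelength:
λ'_max = λ₀ + Δλ_max = 3.0 + 4.8526 = 7.8526 pm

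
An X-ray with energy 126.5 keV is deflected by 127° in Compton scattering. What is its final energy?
90.5813 keV

First convert energy to wavelength:
λ = hc/E, with hc ≈ 1239.842 keV·pm (i.e. 1239.842 eV·nm)

For E = 126.5 keV = 126500 eV:
λ = 1239.842 keV·pm / 126.5 keV
λ = 9.8011 pm

Calculate the Compton shift:
Δλ = λ_C(1 - cos(127°)) = 2.4263 × 1.6018
Δλ = 3.8865 pm

Final wavelength:
λ' = 9.8011 + 3.8865 = 13.6876 pm

Final energy:
E' = hc/λ' = 1239.842 / 13.6876 = 90.5813 keV

(Intermediate values are shown rounded; full precision is carried through to the final answer.)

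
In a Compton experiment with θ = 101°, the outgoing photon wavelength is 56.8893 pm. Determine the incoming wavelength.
54.0000 pm

From λ' = λ + Δλ, we have λ = λ' - Δλ

First calculate the Compton shift:
Δλ = λ_C(1 - cos θ)
Δλ = 2.4263 × (1 - cos(101°))
Δλ = 2.4263 × 1.1908
Δλ = 2.8893 pm

Initial wavelength:
λ = λ' - Δλ
λ = 56.8893 - 2.8893
λ = 54.0000 pm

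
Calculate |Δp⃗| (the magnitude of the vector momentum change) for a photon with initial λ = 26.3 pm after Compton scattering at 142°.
4.4285e-23 kg·m/s

Photon momentum magnitude is p = h/λ.

Initial momentum:
p₀ = h/λ = 6.6261e-34/2.6300e-11 = 2.5194e-23 kg·m/s

After scattering:
λ' = λ + Δλ = 26.3 + 4.3383 = 30.6383 pm
p' = h/λ' = 6.6261e-34/3.0638e-11 = 2.1627e-23 kg·m/s

Momentum is a vector; the scattered photon's direction makes angle θ = 142° with the incident direction. The magnitude of the vector change Δp⃗ = p⃗₀ − p⃗' is found from the law of cosines:
|Δp⃗|² = p₀² + p'² − 2p₀p'cos θ
|Δp⃗|² = (2.5194e-23)² + (2.1627e-23)² − 2·2.5194e-23·2.1627e-23·cos(142°)
|Δp⃗| = 4.4285e-23 kg·m/s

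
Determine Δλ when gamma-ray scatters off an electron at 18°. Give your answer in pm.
0.1188 pm

Using the Compton scattering formula:
Δλ = λ_C(1 - cos θ)

where λ_C = h/(m_e·c) ≈ 2.4263 pm is the Compton wavelength of an electron.

For θ = 18°:
cos(18°) = 0.9511
1 - cos(18°) = 0.0489

Δλ = 2.4263 × 0.0489
Δλ = 0.1188 pm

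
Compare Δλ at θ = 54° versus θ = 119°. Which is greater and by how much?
119° produces the larger shift by a factor of 3.602

Calculate both shifts using Δλ = λ_C(1 - cos θ):

For θ₁ = 54°:
Δλ₁ = 2.4263 × (1 - cos(54°))
Δλ₁ = 2.4263 × 0.4122
Δλ₁ = 1.0002 pm

For θ₂ = 119°:
Δλ₂ = 2.4263 × (1 - cos(119°))
Δλ₂ = 2.4263 × 1.4848
Δλ₂ = 3.6026 pm

The 119° angle produces the larger shift.
Ratio: 3.6026/1.0002 = 3.602

(Intermediate values are shown rounded; full precision is carried through to the final answer.)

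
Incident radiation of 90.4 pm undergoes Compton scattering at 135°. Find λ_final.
94.5420 pm

Using the Compton scattering formula:
λ' = λ + Δλ = λ + λ_C(1 - cos θ)

Given:
- Initial wavelength λ = 90.4 pm
- Scattering angle θ = 135°
- Compton wavelength λ_C ≈ 2.4263 pm

Calculate the shift:
Δλ = 2.4263 × (1 - cos(135°))
Δλ = 2.4263 × 1.7071
Δλ = 4.1420 pm

Final wavelength:
λ' = 90.4 + 4.1420 = 94.5420 pm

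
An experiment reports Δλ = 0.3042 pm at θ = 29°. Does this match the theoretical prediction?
Yes, consistent

Calculate the expected shift for θ = 29°:

Δλ_expected = λ_C(1 - cos(29°))
Δλ_expected = 2.4263 × (1 - cos(29°))
Δλ_expected = 2.4263 × 0.1254
Δλ_expected = 0.3042 pm

Given shift: 0.3042 pm
Expected shift: 0.3042 pm
Difference: 0.0000 pm

The values match. This is consistent with Compton scattering at the stated angle.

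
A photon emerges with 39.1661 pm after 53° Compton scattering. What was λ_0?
38.2000 pm

From λ' = λ + Δλ, we have λ = λ' - Δλ

First calculate the Compton shift:
Δλ = λ_C(1 - cos θ)
Δλ = 2.4263 × (1 - cos(53°))
Δλ = 2.4263 × 0.3982
Δλ = 0.9661 pm

Initial wavelength:
λ = λ' - Δλ
λ = 39.1661 - 0.9661
λ = 38.2000 pm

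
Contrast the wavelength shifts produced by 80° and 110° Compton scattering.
110° produces the larger shift by a factor of 1.624

Calculate both shifts using Δλ = λ_C(1 - cos θ):

For θ₁ = 80°:
Δλ₁ = 2.4263 × (1 - cos(80°))
Δλ₁ = 2.4263 × 0.8264
Δλ₁ = 2.0050 pm

For θ₂ = 110°:
Δλ₂ = 2.4263 × (1 - cos(110°))
Δλ₂ = 2.4263 × 1.3420
Δλ₂ = 3.2562 pm

The 110° angle produces the larger shift.
Ratio: 3.2562/2.0050 = 1.624

(Intermediate values are shown rounded; full precision is carried through to the final answer.)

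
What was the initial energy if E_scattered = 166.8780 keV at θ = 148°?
420.8999 keV

Convert final energy to wavelength (hc ≈ 1239.842 keV·pm):
λ' = hc/E' = 1239.842 / 166.8780 = 7.4296 pm

Calculate the Compton shift:
Δλ = λ_C(1 - cos(148°))
Δλ = 2.4263 × (1 - cos(148°))
Δλ = 4.4839 pm

Initial wavelength:
λ = λ' - Δλ = 7.4296 - 4.4839 = 2.9457 pm

Initial energy:
E = hc/λ = 1239.842 / 2.9457 = 420.8999 keV

(Intermediate values are shown rounded; full precision is carried through to the final answer.)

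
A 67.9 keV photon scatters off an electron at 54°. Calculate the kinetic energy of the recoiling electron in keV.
3.5260 keV

By energy conservation: K_e = E_initial - E_final

First find the scattered photon energy:
Initial wavelength: λ = hc/E = 18.2598 pm
Compton shift: Δλ = λ_C(1 - cos(54°)) = 1.0002 pm
Final wavelength: λ' = 18.2598 + 1.0002 = 19.2600 pm
Final photon energy: E' = hc/λ' = 64.3740 keV

Electron kinetic energy:
K_e = E - E' = 67.9000 - 64.3740 = 3.5260 keV

(Intermediate values are shown rounded; full precision is carried through to the final answer.)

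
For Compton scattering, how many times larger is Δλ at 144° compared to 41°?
144° produces the larger shift by a factor of 7.375

Calculate both shifts using Δλ = λ_C(1 - cos θ):

For θ₁ = 41°:
Δλ₁ = 2.4263 × (1 - cos(41°))
Δλ₁ = 2.4263 × 0.2453
Δλ₁ = 0.5952 pm

For θ₂ = 144°:
Δλ₂ = 2.4263 × (1 - cos(144°))
Δλ₂ = 2.4263 × 1.8090
Δλ₂ = 4.3892 pm

The 144° angle produces the larger shift.
Ratio: 4.3892/0.5952 = 7.375

(Intermediate values are shown rounded; full precision is carried through to the final answer.)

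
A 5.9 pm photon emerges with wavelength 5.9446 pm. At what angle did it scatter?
11.00°

First find the wavelength shift:
Δλ = λ' - λ = 5.9446 - 5.9 = 0.0446 pm

Using Δλ = λ_C(1 - cos θ), with λ_C = h/(m_e·c) ≈ 2.42631024 pm:
cos θ = 1 - Δλ/λ_C
cos θ = 1 - 0.0446/2.42631024
cos θ = 0.981618

θ = arccos(0.981618)
θ = 11.00°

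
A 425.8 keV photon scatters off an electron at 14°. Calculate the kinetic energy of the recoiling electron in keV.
10.2847 keV

By energy conservation: K_e = E_initial - E_final

First find the scattered photon energy:
Initial wavelength: λ = hc/E = 2.9118 pm
Compton shift: Δλ = λ_C(1 - cos(14°)) = 0.0721 pm
Final wavelength: λ' = 2.9118 + 0.0721 = 2.9839 pm
Final photon energy: E' = hc/λ' = 415.5153 keV

Electron kinetic energy:
K_e = E - E' = 425.8000 - 415.5153 = 10.2847 keV

(Intermediate values are shown rounded; full precision is carried through to the final answer.)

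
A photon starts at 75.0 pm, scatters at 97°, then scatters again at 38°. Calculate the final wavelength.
78.2364 pm

Apply Compton shift twice:

First scattering at θ₁ = 97°:
Δλ₁ = λ_C(1 - cos(97°))
Δλ₁ = 2.4263 × 1.1219
Δλ₁ = 2.7220 pm

After first scattering:
λ₁ = 75.0 + 2.7220 = 77.7220 pm

Second scattering at θ₂ = 38°:
Δλ₂ = λ_C(1 - cos(38°))
Δλ₂ = 2.4263 × 0.2120
Δλ₂ = 0.5144 pm

Final wavelength:
λ₂ = 77.7220 + 0.5144 = 78.2364 pm

Total shift: Δλ_total = 2.7220 + 0.5144 = 3.2364 pm

(Intermediate values are shown rounded; full precision is carried through to the final answer.)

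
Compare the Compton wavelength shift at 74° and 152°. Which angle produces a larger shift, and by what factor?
152° produces the larger shift by a factor of 2.599

Calculate both shifts using Δλ = λ_C(1 - cos θ):

For θ₁ = 74°:
Δλ₁ = 2.4263 × (1 - cos(74°))
Δλ₁ = 2.4263 × 0.7244
Δλ₁ = 1.7575 pm

For θ₂ = 152°:
Δλ₂ = 2.4263 × (1 - cos(152°))
Δλ₂ = 2.4263 × 1.8829
Δλ₂ = 4.5686 pm

The 152° angle produces the larger shift.
Ratio: 4.5686/1.7575 = 2.599

(Intermediate values are shown rounded; full precision is carried through to the final answer.)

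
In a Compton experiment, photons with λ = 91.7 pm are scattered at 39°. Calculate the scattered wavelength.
92.2407 pm

Using the Compton scattering formula:
λ' = λ + Δλ = λ + λ_C(1 - cos θ)

Given:
- Initial wavelength λ = 91.7 pm
- Scattering angle θ = 39°
- Compton wavelength λ_C ≈ 2.4263 pm

Calculate the shift:
Δλ = 2.4263 × (1 - cos(39°))
Δλ = 2.4263 × 0.2229
Δλ = 0.5407 pm

Final wavelength:
λ' = 91.7 + 0.5407 = 92.2407 pm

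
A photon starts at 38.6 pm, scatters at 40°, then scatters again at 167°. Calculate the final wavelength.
43.9581 pm

Apply Compton shift twice:

First scattering at θ₁ = 40°:
Δλ₁ = λ_C(1 - cos(40°))
Δλ₁ = 2.4263 × 0.2340
Δλ₁ = 0.5676 pm

After first scattering:
λ₁ = 38.6 + 0.5676 = 39.1676 pm

Second scattering at θ₂ = 167°:
Δλ₂ = λ_C(1 - cos(167°))
Δλ₂ = 2.4263 × 1.9744
Δλ₂ = 4.7904 pm

Final wavelength:
λ₂ = 39.1676 + 4.7904 = 43.9581 pm

Total shift: Δλ_total = 0.5676 + 4.7904 = 5.3581 pm

(Intermediate values are shown rounded; full precision is carried through to the final answer.)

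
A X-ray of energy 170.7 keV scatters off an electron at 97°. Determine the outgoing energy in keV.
124.1669 keV

First convert energy to wavelength:
λ = hc/E, with hc ≈ 1239.842 keV·pm (i.e. 1239.842 eV·nm)

For E = 170.7 keV = 170700 eV:
λ = 1239.842 keV·pm / 170.7 keV
λ = 7.2633 pm

Calculate the Compton shift:
Δλ = λ_C(1 - cos(97°)) = 2.4263 × 1.1219
Δλ = 2.7220 pm

Final wavelength:
λ' = 7.2633 + 2.7220 = 9.9853 pm

Final energy:
E' = hc/λ' = 1239.842 / 9.9853 = 124.1669 keV

(Intermediate values are shown rounded; full precision is carried through to the final answer.)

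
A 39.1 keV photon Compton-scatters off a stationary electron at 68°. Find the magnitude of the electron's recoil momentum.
2.2850e-23 kg·m/s

The electron is initially at rest, so by conservation of momentum:
p⃗_e = p⃗₀ − p⃗'  (incident photon momentum minus scattered photon momentum)

Photon momentum magnitudes (p = h/λ = E/c):
λ₀ = hc/E₀ = 31.7095 pm → p₀ = h/λ₀ = 2.0896e-23 kg·m/s
Δλ = λ_C(1 − cos 68°) = 1.5174 pm
λ' = 33.2269 pm → p' = h/λ' = 1.9942e-23 kg·m/s

The scattered photon makes angle θ = 68° with the incident direction, so by the law of cosines:
|p⃗_e|² = p₀² + p'² − 2p₀p'cos θ
|p⃗_e|² = (2.0896e-23)² + (1.9942e-23)² − 2·2.0896e-23·1.9942e-23·cos(68°)
|p⃗_e| = 2.2850e-23 kg·m/s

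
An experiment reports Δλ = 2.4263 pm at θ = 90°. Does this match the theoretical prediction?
Yes, consistent

Calculate the expected shift for θ = 90°:

Δλ_expected = λ_C(1 - cos(90°))
Δλ_expected = 2.4263 × (1 - cos(90°))
Δλ_expected = 2.4263 × 1.0000
Δλ_expected = 2.4263 pm

Given shift: 2.4263 pm
Expected shift: 2.4263 pm
Difference: 0.0000 pm

The values match. This is consistent with Compton scattering at the stated angle.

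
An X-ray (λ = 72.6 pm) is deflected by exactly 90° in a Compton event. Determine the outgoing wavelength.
75.0263 pm

Using the Compton formula: λ' = λ + λ_C(1 − cos θ)

For θ = 90°, cos θ = 0 (exact) = 0.0000, so:
1 − cos 90° = 1 − (0) = 1.0000

Δλ = λ_C × 1.0000 = 2.4263 × 1.0000 = 2.4263 pm

λ' = 72.6 + 2.4263 = 75.0263 pm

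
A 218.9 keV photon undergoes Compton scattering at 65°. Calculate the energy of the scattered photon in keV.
175.4939 keV

First convert energy to wavelength:
λ = hc/E, with hc ≈ 1239.842 keV·pm (i.e. 1239.842 eV·nm)

For E = 218.9 keV = 218900 eV:
λ = 1239.842 keV·pm / 218.9 keV
λ = 5.6640 pm

Calculate the Compton shift:
Δλ = λ_C(1 - cos(65°)) = 2.4263 × 0.5774
Δλ = 1.4009 pm

Final wavelength:
λ' = 5.6640 + 1.4009 = 7.0649 pm

Final energy:
E' = hc/λ' = 1239.842 / 7.0649 = 175.4939 keV

(Intermediate values are shown rounded; full precision is carried through to the final answer.)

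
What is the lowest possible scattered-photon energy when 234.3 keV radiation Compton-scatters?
122.2205 keV (at θ = 180°)

The scattered photon has minimum energy when its wavelength is maximum, i.e., when the Compton shift Δλ = λ_C(1 − cos θ) is maximum. This occurs at θ = 180° (backscattering), giving Δλ_max = 2λ_C = 4.8526 pm.

Initial wavelength: λ₀ = hc/E₀ = 5.2917 pm
Maximum final wavelength: λ'_max = λ₀ + 2λ_C = 5.2917 + 4.8526 = 10.1443 pm
Minimum final energy: E'_min = hc/λ'_max = 122.2205 keV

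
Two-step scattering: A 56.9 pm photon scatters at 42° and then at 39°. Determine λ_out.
58.0639 pm

Apply Compton shift twice:

First scattering at θ₁ = 42°:
Δλ₁ = λ_C(1 - cos(42°))
Δλ₁ = 2.4263 × 0.2569
Δλ₁ = 0.6232 pm

After first scattering:
λ₁ = 56.9 + 0.6232 = 57.5232 pm

Second scattering at θ₂ = 39°:
Δλ₂ = λ_C(1 - cos(39°))
Δλ₂ = 2.4263 × 0.2229
Δλ₂ = 0.5407 pm

Final wavelength:
λ₂ = 57.5232 + 0.5407 = 58.0639 pm

Total shift: Δλ_total = 0.6232 + 0.5407 = 1.1639 pm

(Intermediate values are shown rounded; full precision is carried through to the final answer.)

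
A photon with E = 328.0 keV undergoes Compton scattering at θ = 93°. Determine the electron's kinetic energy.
132.2344 keV

By energy conservation: K_e = E_initial - E_final

First find the scattered photon energy:
Initial wavelength: λ = hc/E = 3.7800 pm
Compton shift: Δλ = λ_C(1 - cos(93°)) = 2.5533 pm
Final wavelength: λ' = 3.7800 + 2.5533 = 6.3333 pm
Final photon energy: E' = hc/λ' = 195.7656 keV

Electron kinetic energy:
K_e = E - E' = 328.0000 - 195.7656 = 132.2344 keV

(Intermediate values are shown rounded; full precision is carried through to the final answer.)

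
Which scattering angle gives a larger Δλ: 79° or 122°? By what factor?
122° produces the larger shift by a factor of 1.891

Calculate both shifts using Δλ = λ_C(1 - cos θ):

For θ₁ = 79°:
Δλ₁ = 2.4263 × (1 - cos(79°))
Δλ₁ = 2.4263 × 0.8092
Δλ₁ = 1.9633 pm

For θ₂ = 122°:
Δλ₂ = 2.4263 × (1 - cos(122°))
Δλ₂ = 2.4263 × 1.5299
Δλ₂ = 3.7121 pm

The 122° angle produces the larger shift.
Ratio: 3.7121/1.9633 = 1.891

(Intermediate values are shown rounded; full precision is carried through to the final answer.)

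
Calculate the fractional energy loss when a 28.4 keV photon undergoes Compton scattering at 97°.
0.0587 (or 5.87%)

Calculate initial and final photon energies:

Initial: E₀ = 28.4 keV → λ₀ = 43.6564 pm
Compton shift: Δλ = 2.7220 pm
Final wavelength: λ' = 46.3784 pm
Final energy: E' = 26.7332 keV

Fractional energy loss:
(E₀ - E')/E₀ = (28.4000 - 26.7332)/28.4000
= 1.6668/28.4000
= 0.0587
= 5.87%

(Intermediate values are shown rounded; full precision is carried through to the final answer.)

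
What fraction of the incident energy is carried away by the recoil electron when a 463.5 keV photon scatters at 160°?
0.6376 (or 63.76%)

Calculate initial and final photon energies:

Initial: E₀ = 463.5 keV → λ₀ = 2.6750 pm
Compton shift: Δλ = 4.7063 pm
Final wavelength: λ' = 7.3813 pm
Final energy: E' = 167.9718 keV

Fractional energy loss:
(E₀ - E')/E₀ = (463.5000 - 167.9718)/463.5000
= 295.5282/463.5000
= 0.6376
= 63.76%

(Intermediate values are shown rounded; full precision is carried through to the final answer.)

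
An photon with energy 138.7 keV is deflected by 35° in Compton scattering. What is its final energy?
132.2101 keV

First convert energy to wavelength:
λ = hc/E, with hc ≈ 1239.842 keV·pm (i.e. 1239.842 eV·nm)

For E = 138.7 keV = 138700 eV:
λ = 1239.842 keV·pm / 138.7 keV
λ = 8.9390 pm

Calculate the Compton shift:
Δλ = λ_C(1 - cos(35°)) = 2.4263 × 0.1808
Δλ = 0.4388 pm

Final wavelength:
λ' = 8.9390 + 0.4388 = 9.3778 pm

Final energy:
E' = hc/λ' = 1239.842 / 9.3778 = 132.2101 keV

(Intermediate values are shown rounded; full precision is carried through to the final answer.)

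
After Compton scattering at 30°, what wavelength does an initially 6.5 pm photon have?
6.8251 pm

Using the Compton formula: λ' = λ + λ_C(1 − cos θ)

For θ = 30°, cos θ = √3/2 (exact) ≈ 0.8660, so:
1 − cos 30° = 1 − (√3/2) ≈ 0.1340

Δλ = λ_C × 0.1340 = 2.4263 × 0.1340 = 0.3251 pm

λ' = 6.5 + 0.3251 = 6.8251 pm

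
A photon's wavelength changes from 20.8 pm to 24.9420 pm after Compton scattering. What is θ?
135.00°

First find the wavelength shift:
Δλ = λ' - λ = 24.9420 - 20.8 = 4.1420 pm

Using Δλ = λ_C(1 - cos θ), with λ_C = h/(m_e·c) ≈ 2.42631024 pm:
cos θ = 1 - Δλ/λ_C
cos θ = 1 - 4.1420/2.42631024
cos θ = -0.707119

θ = arccos(-0.707119)
θ = 135.00°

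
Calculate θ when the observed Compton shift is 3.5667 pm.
118.03°

From the Compton formula Δλ = λ_C(1 - cos θ), we can solve for θ:

cos θ = 1 - Δλ/λ_C

Given:
- Δλ = 3.5667 pm
- λ_C = h/(m_e·c) ≈ 2.42631024 pm

cos θ = 1 - 3.5667/2.42631024
cos θ = 1 - 1.470010
cos θ = -0.470010

θ = arccos(-0.470010)
θ = 118.03°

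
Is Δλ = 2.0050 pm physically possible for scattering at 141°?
No, inconsistent

Calculate the expected shift for θ = 141°:

Δλ_expected = λ_C(1 - cos(141°))
Δλ_expected = 2.4263 × (1 - cos(141°))
Δλ_expected = 2.4263 × 1.7771
Δλ_expected = 4.3119 pm

Given shift: 2.0050 pm
Expected shift: 4.3119 pm
Difference: 2.3069 pm

The values do not match. The given shift corresponds to θ ≈ 80.0°, not 141°.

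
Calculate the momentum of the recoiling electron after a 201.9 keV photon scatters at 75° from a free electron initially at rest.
1.1810e-22 kg·m/s

The electron is initially at rest, so by conservation of momentum:
p⃗_e = p⃗₀ − p⃗'  (incident photon momentum minus scattered photon momentum)

Photon momentum magnitudes (p = h/λ = E/c):
λ₀ = hc/E₀ = 6.1409 pm → p₀ = h/λ₀ = 1.0790e-22 kg·m/s
Δλ = λ_C(1 − cos 75°) = 1.7983 pm
λ' = 7.9392 pm → p' = h/λ' = 8.3460e-23 kg·m/s

The scattered photon makes angle θ = 75° with the incident direction, so by the law of cosines:
|p⃗_e|² = p₀² + p'² − 2p₀p'cos θ
|p⃗_e|² = (1.0790e-22)² + (8.3460e-23)² − 2·1.0790e-22·8.3460e-23·cos(75°)
|p⃗_e| = 1.1810e-22 kg·m/s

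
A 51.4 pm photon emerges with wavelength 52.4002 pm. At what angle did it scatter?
54.00°

First find the wavelength shift:
Δλ = λ' - λ = 52.4002 - 51.4 = 1.0002 pm

Using Δλ = λ_C(1 - cos θ), with λ_C = h/(m_e·c) ≈ 2.42631024 pm:
cos θ = 1 - Δλ/λ_C
cos θ = 1 - 1.0002/2.42631024
cos θ = 0.587769

θ = arccos(0.587769)
θ = 54.00°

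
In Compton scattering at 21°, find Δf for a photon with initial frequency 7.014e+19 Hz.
2.548e+18 Hz (decrease)

Convert frequency to wavelength (c = 299792458 m/s):
λ₀ = c/f₀ = 299792458/7.014e+19 = 4.2742010e-12 m = 4.2742 pm

Calculate Compton shift:
Δλ = λ_C(1 - cos(21°)) = 0.1612 pm

Final wavelength:
λ' = λ₀ + Δλ = 4.2742 + 0.1612 = 4.4354 pm

Final frequency:
f' = c/λ' = 299792458/4.4353555e-12 = 6.7591529e+19 Hz

Frequency shift (decrease):
Δf = f₀ - f' = 7.014e+19 - 6.7591529e+19 = 2.548e+18 Hz

(Intermediate values are shown rounded; full precision is carried through to the final answer.)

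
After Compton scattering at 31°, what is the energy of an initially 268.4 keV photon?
249.6692 keV

First convert energy to wavelength:
λ = hc/E, with hc ≈ 1239.842 keV·pm (i.e. 1239.842 eV·nm)

For E = 268.4 keV = 268400 eV:
λ = 1239.842 keV·pm / 268.4 keV
λ = 4.6194 pm

Calculate the Compton shift:
Δλ = λ_C(1 - cos(31°)) = 2.4263 × 0.1428
Δλ = 0.3466 pm

Final wavelength:
λ' = 4.6194 + 0.3466 = 4.9659 pm

Final energy:
E' = hc/λ' = 1239.842 / 4.9659 = 249.6692 keV

(Intermediate values are shown rounded; full precision is carried through to the final answer.)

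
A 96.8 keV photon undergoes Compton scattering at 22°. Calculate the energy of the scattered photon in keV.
95.4829 keV

First convert energy to wavelength:
λ = hc/E, with hc ≈ 1239.842 keV·pm (i.e. 1239.842 eV·nm)

For E = 96.8 keV = 96800 eV:
λ = 1239.842 keV·pm / 96.8 keV
λ = 12.8083 pm

Calculate the Compton shift:
Δλ = λ_C(1 - cos(22°)) = 2.4263 × 0.0728
Δλ = 0.1767 pm

Final wavelength:
λ' = 12.8083 + 0.1767 = 12.9850 pm

Final energy:
E' = hc/λ' = 1239.842 / 12.9850 = 95.4829 keV

(Intermediate values are shown rounded; full precision is carried through to the final answer.)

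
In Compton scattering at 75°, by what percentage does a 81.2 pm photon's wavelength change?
2.2147%

Calculate the Compton shift:
Δλ = λ_C(1 - cos(75°))
Δλ = 2.4263 × (1 - cos(75°))
Δλ = 2.4263 × 0.7412
Δλ = 1.7983 pm

Percentage change:
(Δλ/λ₀) × 100 = (1.7983/81.2) × 100
= 2.2147%

(Intermediate values are shown rounded; full precision is carried through to the final answer.)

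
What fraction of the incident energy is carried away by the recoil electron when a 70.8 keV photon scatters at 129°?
0.1842 (or 18.42%)

Calculate initial and final photon energies:

Initial: E₀ = 70.8 keV → λ₀ = 17.5119 pm
Compton shift: Δλ = 3.9532 pm
Final wavelength: λ' = 21.4651 pm
Final energy: E' = 57.7608 keV

Fractional energy loss:
(E₀ - E')/E₀ = (70.8000 - 57.7608)/70.8000
= 13.0392/70.8000
= 0.1842
= 18.42%

(Intermediate values are shown rounded; full precision is carried through to the final answer.)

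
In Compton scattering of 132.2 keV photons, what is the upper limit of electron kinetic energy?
45.0783 keV

Maximum energy transfer occurs at θ = 180° (backscattering).

Initial photon: E₀ = 132.2 keV → λ₀ = 9.3785 pm

Maximum Compton shift (at 180°):
Δλ_max = 2λ_C = 2 × 2.4263 = 4.8526 pm

Final wavelength:
λ' = 9.3785 + 4.8526 = 14.2312 pm

Minimum photon energy (maximum energy to electron):
E'_min = hc/λ' = 87.1217 keV

Maximum electron kinetic energy:
K_max = E₀ - E'_min = 132.2000 - 87.1217 = 45.0783 keV

(Intermediate values are shown rounded; full precision is carried through to the final answer.)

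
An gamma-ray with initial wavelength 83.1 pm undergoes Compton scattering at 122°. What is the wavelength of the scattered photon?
86.8121 pm

Using the Compton scattering formula:
λ' = λ + Δλ = λ + λ_C(1 - cos θ)

Given:
- Initial wavelength λ = 83.1 pm
- Scattering angle θ = 122°
- Compton wavelength λ_C ≈ 2.4263 pm

Calculate the shift:
Δλ = 2.4263 × (1 - cos(122°))
Δλ = 2.4263 × 1.5299
Δλ = 3.7121 pm

Final wavelength:
λ' = 83.1 + 3.7121 = 86.8121 pm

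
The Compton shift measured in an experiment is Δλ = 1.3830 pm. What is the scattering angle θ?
64.53°

From the Compton formula Δλ = λ_C(1 - cos θ), we can solve for θ:

cos θ = 1 - Δλ/λ_C

Given:
- Δλ = 1.3830 pm
- λ_C = h/(m_e·c) ≈ 2.42631024 pm

cos θ = 1 - 1.3830/2.42631024
cos θ = 1 - 0.570001
cos θ = 0.429999

θ = arccos(0.429999)
θ = 64.53°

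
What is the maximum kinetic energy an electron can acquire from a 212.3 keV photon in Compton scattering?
96.3475 keV

Maximum energy transfer occurs at θ = 180° (backscattering).

Initial photon: E₀ = 212.3 keV → λ₀ = 5.8400 pm

Maximum Compton shift (at 180°):
Δλ_max = 2λ_C = 2 × 2.4263 = 4.8526 pm

Final wavelength:
λ' = 5.8400 + 4.8526 = 10.6927 pm

Minimum photon energy (maximum energy to electron):
E'_min = hc/λ' = 115.9525 keV

Maximum electron kinetic energy:
K_max = E₀ - E'_min = 212.3000 - 115.9525 = 96.3475 keV

(Intermediate values are shown rounded; full precision is carried through to the final answer.)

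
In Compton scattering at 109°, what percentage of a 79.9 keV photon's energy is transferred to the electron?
0.1717 (or 17.17%)

Calculate initial and final photon energies:

Initial: E₀ = 79.9 keV → λ₀ = 15.5174 pm
Compton shift: Δλ = 3.2162 pm
Final wavelength: λ' = 18.7337 pm
Final energy: E' = 66.1826 keV

Fractional energy loss:
(E₀ - E')/E₀ = (79.9000 - 66.1826)/79.9000
= 13.7174/79.9000
= 0.1717
= 17.17%

(Intermediate values are shown rounded; full precision is carried through to the final answer.)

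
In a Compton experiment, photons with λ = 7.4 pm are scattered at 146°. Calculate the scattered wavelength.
11.8378 pm

Using the Compton scattering formula:
λ' = λ + Δλ = λ + λ_C(1 - cos θ)

Given:
- Initial wavelength λ = 7.4 pm
- Scattering angle θ = 146°
- Compton wavelength λ_C ≈ 2.4263 pm

Calculate the shift:
Δλ = 2.4263 × (1 - cos(146°))
Δλ = 2.4263 × 1.8290
Δλ = 4.4378 pm

Final wavelength:
λ' = 7.4 + 4.4378 = 11.8378 pm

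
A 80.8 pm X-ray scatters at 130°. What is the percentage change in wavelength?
4.9331%

Calculate the Compton shift:
Δλ = λ_C(1 - cos(130°))
Δλ = 2.4263 × (1 - cos(130°))
Δλ = 2.4263 × 1.6428
Δλ = 3.9859 pm

Percentage change:
(Δλ/λ₀) × 100 = (3.9859/80.8) × 100
= 4.9331%

(Intermediate values are shown rounded; full precision is carried through to the final answer.)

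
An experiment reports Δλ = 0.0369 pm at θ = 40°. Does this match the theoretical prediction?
No, inconsistent

Calculate the expected shift for θ = 40°:

Δλ_expected = λ_C(1 - cos(40°))
Δλ_expected = 2.4263 × (1 - cos(40°))
Δλ_expected = 2.4263 × 0.2340
Δλ_expected = 0.5676 pm

Given shift: 0.0369 pm
Expected shift: 0.5676 pm
Difference: 0.5308 pm

The values do not match. The given shift corresponds to θ ≈ 10.0°, not 40°.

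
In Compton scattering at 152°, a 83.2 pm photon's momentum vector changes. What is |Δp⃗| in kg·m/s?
1.5053e-23 kg·m/s

Photon momentum magnitude is p = h/λ.

Initial momentum:
p₀ = h/λ = 6.6261e-34/8.3200e-11 = 7.9640e-24 kg·m/s

After scattering:
λ' = λ + Δλ = 83.2 + 4.5686 = 87.7686 pm
p' = h/λ' = 6.6261e-34/8.7769e-11 = 7.5495e-24 kg·m/s

Momentum is a vector; the scattered photon's direction makes angle θ = 152° with the incident direction. The magnitude of the vector change Δp⃗ = p⃗₀ − p⃗' is found from the law of cosines:
|Δp⃗|² = p₀² + p'² − 2p₀p'cos θ
|Δp⃗|² = (7.9640e-24)² + (7.5495e-24)² − 2·7.9640e-24·7.5495e-24·cos(152°)
|Δp⃗| = 1.5053e-23 kg·m/s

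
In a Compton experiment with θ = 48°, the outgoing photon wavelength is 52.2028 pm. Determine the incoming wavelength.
51.4000 pm

From λ' = λ + Δλ, we have λ = λ' - Δλ

First calculate the Compton shift:
Δλ = λ_C(1 - cos θ)
Δλ = 2.4263 × (1 - cos(48°))
Δλ = 2.4263 × 0.3309
Δλ = 0.8028 pm

Initial wavelength:
λ = λ' - Δλ
λ = 52.2028 - 0.8028
λ = 51.4000 pm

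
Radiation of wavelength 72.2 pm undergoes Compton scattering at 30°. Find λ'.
72.5251 pm

Using the Compton formula: λ' = λ + λ_C(1 − cos θ)

For θ = 30°, cos θ = √3/2 (exact) ≈ 0.8660, so:
1 − cos 30° = 1 − (√3/2) ≈ 0.1340

Δλ = λ_C × 0.1340 = 2.4263 × 0.1340 = 0.3251 pm

λ' = 72.2 + 0.3251 = 72.5251 pm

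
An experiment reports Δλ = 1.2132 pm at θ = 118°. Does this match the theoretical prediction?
No, inconsistent

Calculate the expected shift for θ = 118°:

Δλ_expected = λ_C(1 - cos(118°))
Δλ_expected = 2.4263 × (1 - cos(118°))
Δλ_expected = 2.4263 × 1.4695
Δλ_expected = 3.5654 pm

Given shift: 1.2132 pm
Expected shift: 3.5654 pm
Difference: 2.3522 pm

The values do not match. The given shift corresponds to θ ≈ 60.0°, not 118°.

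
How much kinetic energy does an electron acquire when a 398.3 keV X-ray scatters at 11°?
5.6234 keV

By energy conservation: K_e = E_initial - E_final

First find the scattered photon energy:
Initial wavelength: λ = hc/E = 3.1128 pm
Compton shift: Δλ = λ_C(1 - cos(11°)) = 0.0446 pm
Final wavelength: λ' = 3.1128 + 0.0446 = 3.1574 pm
Final photon energy: E' = hc/λ' = 392.6766 keV

Electron kinetic energy:
K_e = E - E' = 398.3000 - 392.6766 = 5.6234 keV

(Intermediate values are shown rounded; full precision is carried through to the final answer.)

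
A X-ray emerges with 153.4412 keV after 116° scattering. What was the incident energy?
270.1000 keV

Convert final energy to wavelength (hc ≈ 1239.842 keV·pm):
λ' = hc/E' = 1239.842 / 153.4412 = 8.0802 pm

Calculate the Compton shift:
Δλ = λ_C(1 - cos(116°))
Δλ = 2.4263 × (1 - cos(116°))
Δλ = 3.4899 pm

Initial wavelength:
λ = λ' - Δλ = 8.0802 - 3.4899 = 4.5903 pm

Initial energy:
E = hc/λ = 1239.842 / 4.5903 = 270.1000 keV

(Intermediate values are shown rounded; full precision is carried through to the final answer.)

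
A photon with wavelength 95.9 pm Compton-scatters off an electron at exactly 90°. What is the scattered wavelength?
98.3263 pm

Using the Compton formula: λ' = λ + λ_C(1 − cos θ)

For θ = 90°, cos θ = 0 (exact) = 0.0000, so:
1 − cos 90° = 1 − (0) = 1.0000

Δλ = λ_C × 1.0000 = 2.4263 × 1.0000 = 2.4263 pm

λ' = 95.9 + 2.4263 = 98.3263 pm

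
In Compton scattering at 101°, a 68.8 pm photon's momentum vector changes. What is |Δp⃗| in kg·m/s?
1.4565e-23 kg·m/s

Photon momentum magnitude is p = h/λ.

Initial momentum:
p₀ = h/λ = 6.6261e-34/6.8800e-11 = 9.6309e-24 kg·m/s

After scattering:
λ' = λ + Δλ = 68.8 + 2.8893 = 71.6893 pm
p' = h/λ' = 6.6261e-34/7.1689e-11 = 9.2428e-24 kg·m/s

Momentum is a vector; the scattered photon's direction makes angle θ = 101° with the incident direction. The magnitude of the vector change Δp⃗ = p⃗₀ − p⃗' is found from the law of cosines:
|Δp⃗|² = p₀² + p'² − 2p₀p'cos θ
|Δp⃗|² = (9.6309e-24)² + (9.2428e-24)² − 2·9.6309e-24·9.2428e-24·cos(101°)
|Δp⃗| = 1.4565e-23 kg·m/s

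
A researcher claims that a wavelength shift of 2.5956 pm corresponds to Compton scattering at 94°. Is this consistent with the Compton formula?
Yes, consistent

Calculate the expected shift for θ = 94°:

Δλ_expected = λ_C(1 - cos(94°))
Δλ_expected = 2.4263 × (1 - cos(94°))
Δλ_expected = 2.4263 × 1.0698
Δλ_expected = 2.5956 pm

Given shift: 2.5956 pm
Expected shift: 2.5956 pm
Difference: 0.0000 pm

The values match. This is consistent with Compton scattering at the stated angle.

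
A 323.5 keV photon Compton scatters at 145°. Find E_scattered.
150.3492 keV

First convert energy to wavelength:
λ = hc/E, with hc ≈ 1239.842 keV·pm (i.e. 1239.842 eV·nm)

For E = 323.5 keV = 323500 eV:
λ = 1239.842 keV·pm / 323.5 keV
λ = 3.8326 pm

Calculate the Compton shift:
Δλ = λ_C(1 - cos(145°)) = 2.4263 × 1.8192
Δλ = 4.4138 pm

Final wavelength:
λ' = 3.8326 + 4.4138 = 8.2464 pm

Final energy:
E' = hc/λ' = 1239.842 / 8.2464 = 150.3492 keV

(Intermediate values are shown rounded; full precision is carried through to the final answer.)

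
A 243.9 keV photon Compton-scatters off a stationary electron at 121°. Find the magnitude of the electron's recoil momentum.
1.8130e-22 kg·m/s

The electron is initially at rest, so by conservation of momentum:
p⃗_e = p⃗₀ − p⃗'  (incident photon momentum minus scattered photon momentum)

Photon momentum magnitudes (p = h/λ = E/c):
λ₀ = hc/E₀ = 5.0834 pm → p₀ = h/λ₀ = 1.3035e-22 kg·m/s
Δλ = λ_C(1 − cos 121°) = 3.6760 pm
λ' = 8.7594 pm → p' = h/λ' = 7.5646e-23 kg·m/s

The scattered photon makes angle θ = 121° with the incident direction, so by the law of cosines:
|p⃗_e|² = p₀² + p'² − 2p₀p'cos θ
|p⃗_e|² = (1.3035e-22)² + (7.5646e-23)² − 2·1.3035e-22·7.5646e-23·cos(121°)
|p⃗_e| = 1.8130e-22 kg·m/s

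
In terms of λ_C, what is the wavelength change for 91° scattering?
1.0175 λ_C

The Compton shift formula is:
Δλ = λ_C(1 - cos θ)

Dividing both sides by λ_C:
Δλ/λ_C = 1 - cos θ

For θ = 91°:
Δλ/λ_C = 1 - cos(91°)
Δλ/λ_C = 1 - -0.0175
Δλ/λ_C = 1.0175

This means the shift is 1.0175 × λ_C = 2.4687 pm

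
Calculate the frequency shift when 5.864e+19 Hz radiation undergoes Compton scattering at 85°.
1.773e+19 Hz (decrease)

Convert frequency to wavelength (c = 299792458 m/s):
λ₀ = c/f₀ = 299792458/5.864e+19 = 5.1124225e-12 m = 5.1124 pm

Calculate Compton shift:
Δλ = λ_C(1 - cos(85°)) = 2.2148 pm

Final wavelength:
λ' = λ₀ + Δλ = 5.1124 + 2.2148 = 7.3273 pm

Final frequency:
f' = c/λ' = 299792458/7.3272659e-12 = 4.0914642e+19 Hz

Frequency shift (decrease):
Δf = f₀ - f' = 5.864e+19 - 4.0914642e+19 = 1.773e+19 Hz

(Intermediate values are shown rounded; full precision is carried through to the final answer.)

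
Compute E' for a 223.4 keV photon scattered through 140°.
126.0662 keV

First convert energy to wavelength:
λ = hc/E, with hc ≈ 1239.842 keV·pm (i.e. 1239.842 eV·nm)

For E = 223.4 keV = 223400 eV:
λ = 1239.842 keV·pm / 223.4 keV
λ = 5.5499 pm

Calculate the Compton shift:
Δλ = λ_C(1 - cos(140°)) = 2.4263 × 1.7660
Δλ = 4.2850 pm

Final wavelength:
λ' = 5.5499 + 4.2850 = 9.8348 pm

Final energy:
E' = hc/λ' = 1239.842 / 9.8348 = 126.0662 keV

(Intermediate values are shown rounded; full precision is carried through to the final answer.)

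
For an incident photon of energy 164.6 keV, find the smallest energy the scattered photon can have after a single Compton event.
100.1078 keV (at θ = 180°)

The scattered photon has minimum energy when its wavelength is maximum, i.e., when the Compton shift Δλ = λ_C(1 − cos θ) is maximum. This occurs at θ = 180° (backscattering), giving Δλ_max = 2λ_C = 4.8526 pm.

Initial wavelength: λ₀ = hc/E₀ = 7.5325 pm
Maximum final wavelength: λ'_max = λ₀ + 2λ_C = 7.5325 + 4.8526 = 12.3851 pm
Minimum final energy: E'_min = hc/λ'_max = 100.1078 keV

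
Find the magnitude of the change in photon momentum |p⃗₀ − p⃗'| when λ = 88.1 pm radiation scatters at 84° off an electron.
9.9450e-24 kg·m/s

Photon momentum magnitude is p = h/λ.

Initial momentum:
p₀ = h/λ = 6.6261e-34/8.8100e-11 = 7.5211e-24 kg·m/s

After scattering:
λ' = λ + Δλ = 88.1 + 2.1727 = 90.2727 pm
p' = h/λ' = 6.6261e-34/9.0273e-11 = 7.3401e-24 kg·m/s

Momentum is a vector; the scattered photon's direction makes angle θ = 84° with the incident direction. The magnitude of the vector change Δp⃗ = p⃗₀ − p⃗' is found from the law of cosines:
|Δp⃗|² = p₀² + p'² − 2p₀p'cos θ
|Δp⃗|² = (7.5211e-24)² + (7.3401e-24)² − 2·7.5211e-24·7.3401e-24·cos(84°)
|Δp⃗| = 9.9450e-24 kg·m/s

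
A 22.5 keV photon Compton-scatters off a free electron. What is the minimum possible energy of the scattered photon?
20.6790 keV (at θ = 180°)

The scattered photon has minimum energy when its wavelength is maximum, i.e., when the Compton shift Δλ = λ_C(1 − cos θ) is maximum. This occurs at θ = 180° (backscattering), giving Δλ_max = 2λ_C = 4.8526 pm.

Initial wavelength: λ₀ = hc/E₀ = 55.1041 pm
Maximum final wavelength: λ'_max = λ₀ + 2λ_C = 55.1041 + 4.8526 = 59.9567 pm
Minimum final energy: E'_min = hc/λ'_max = 20.6790 keV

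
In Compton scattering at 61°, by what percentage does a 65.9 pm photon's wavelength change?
1.8968%

Calculate the Compton shift:
Δλ = λ_C(1 - cos(61°))
Δλ = 2.4263 × (1 - cos(61°))
Δλ = 2.4263 × 0.5152
Δλ = 1.2500 pm

Percentage change:
(Δλ/λ₀) × 100 = (1.2500/65.9) × 100
= 1.8968%

(Intermediate values are shown rounded; full precision is carried through to the final answer.)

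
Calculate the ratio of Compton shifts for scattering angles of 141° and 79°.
141° produces the larger shift by a factor of 2.196

Calculate both shifts using Δλ = λ_C(1 - cos θ):

For θ₁ = 79°:
Δλ₁ = 2.4263 × (1 - cos(79°))
Δλ₁ = 2.4263 × 0.8092
Δλ₁ = 1.9633 pm

For θ₂ = 141°:
Δλ₂ = 2.4263 × (1 - cos(141°))
Δλ₂ = 2.4263 × 1.7771
Δλ₂ = 4.3119 pm

The 141° angle produces the larger shift.
Ratio: 4.3119/1.9633 = 2.196

(Intermediate values are shown rounded; full precision is carried through to the final answer.)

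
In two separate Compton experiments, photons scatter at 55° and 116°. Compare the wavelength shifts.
116° produces the larger shift by a factor of 3.373

Calculate both shifts using Δλ = λ_C(1 - cos θ):

For θ₁ = 55°:
Δλ₁ = 2.4263 × (1 - cos(55°))
Δλ₁ = 2.4263 × 0.4264
Δλ₁ = 1.0346 pm

For θ₂ = 116°:
Δλ₂ = 2.4263 × (1 - cos(116°))
Δλ₂ = 2.4263 × 1.4384
Δλ₂ = 3.4899 pm

The 116° angle produces the larger shift.
Ratio: 3.4899/1.0346 = 3.373

(Intermediate values are shown rounded; full precision is carried through to the final answer.)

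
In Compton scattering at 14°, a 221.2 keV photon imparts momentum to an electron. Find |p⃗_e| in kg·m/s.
2.8670e-23 kg·m/s

The electron is initially at rest, so by conservation of momentum:
p⃗_e = p⃗₀ − p⃗'  (incident photon momentum minus scattered photon momentum)

Photon momentum magnitudes (p = h/λ = E/c):
λ₀ = hc/E₀ = 5.6051 pm → p₀ = h/λ₀ = 1.1822e-22 kg·m/s
Δλ = λ_C(1 − cos 14°) = 0.0721 pm
λ' = 5.6771 pm → p' = h/λ' = 1.1671e-22 kg·m/s

The scattered photon makes angle θ = 14° with the incident direction, so by the law of cosines:
|p⃗_e|² = p₀² + p'² − 2p₀p'cos θ
|p⃗_e|² = (1.1822e-22)² + (1.1671e-22)² − 2·1.1822e-22·1.1671e-22·cos(14°)
|p⃗_e| = 2.8670e-23 kg·m/s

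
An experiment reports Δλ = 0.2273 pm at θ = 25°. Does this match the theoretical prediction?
Yes, consistent

Calculate the expected shift for θ = 25°:

Δλ_expected = λ_C(1 - cos(25°))
Δλ_expected = 2.4263 × (1 - cos(25°))
Δλ_expected = 2.4263 × 0.0937
Δλ_expected = 0.2273 pm

Given shift: 0.2273 pm
Expected shift: 0.2273 pm
Difference: 0.0000 pm

The values match. This is consistent with Compton scattering at the stated angle.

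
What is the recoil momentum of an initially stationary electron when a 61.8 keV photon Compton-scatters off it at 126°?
5.4169e-23 kg·m/s

The electron is initially at rest, so by conservation of momentum:
p⃗_e = p⃗₀ − p⃗'  (incident photon momentum minus scattered photon momentum)

Photon momentum magnitudes (p = h/λ = E/c):
λ₀ = hc/E₀ = 20.0622 pm → p₀ = h/λ₀ = 3.3028e-23 kg·m/s
Δλ = λ_C(1 − cos 126°) = 3.8525 pm
λ' = 23.9146 pm → p' = h/λ' = 2.7707e-23 kg·m/s

The scattered photon makes angle θ = 126° with the incident direction, so by the law of cosines:
|p⃗_e|² = p₀² + p'² − 2p₀p'cos θ
|p⃗_e|² = (3.3028e-23)² + (2.7707e-23)² − 2·3.3028e-23·2.7707e-23·cos(126°)
|p⃗_e| = 5.4169e-23 kg·m/s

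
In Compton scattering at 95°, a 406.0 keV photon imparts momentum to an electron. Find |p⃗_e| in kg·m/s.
2.5502e-22 kg·m/s

The electron is initially at rest, so by conservation of momentum:
p⃗_e = p⃗₀ − p⃗'  (incident photon momentum minus scattered photon momentum)

Photon momentum magnitudes (p = h/λ = E/c):
λ₀ = hc/E₀ = 3.0538 pm → p₀ = h/λ₀ = 2.1698e-22 kg·m/s
Δλ = λ_C(1 − cos 95°) = 2.6378 pm
λ' = 5.6916 pm → p' = h/λ' = 1.1642e-22 kg·m/s

The scattered photon makes angle θ = 95° with the incident direction, so by the law of cosines:
|p⃗_e|² = p₀² + p'² − 2p₀p'cos θ
|p⃗_e|² = (2.1698e-22)² + (1.1642e-22)² − 2·2.1698e-22·1.1642e-22·cos(95°)
|p⃗_e| = 2.5502e-22 kg·m/s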